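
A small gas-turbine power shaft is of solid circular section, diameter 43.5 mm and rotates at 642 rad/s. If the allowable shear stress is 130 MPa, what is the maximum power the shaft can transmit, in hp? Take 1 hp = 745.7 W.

J = πd⁴/32 = π(0.0435)⁴/32 = 3.515×10^-7 m⁴.
T_max = τ_allow·J/r = 1.30×10^8 × 3.515×10^-7 / 0.0217 = 2101 N·m.
ω = 642 rad/s, so P_max = T_max·ω = 1.349×10^6 W.

1810 hp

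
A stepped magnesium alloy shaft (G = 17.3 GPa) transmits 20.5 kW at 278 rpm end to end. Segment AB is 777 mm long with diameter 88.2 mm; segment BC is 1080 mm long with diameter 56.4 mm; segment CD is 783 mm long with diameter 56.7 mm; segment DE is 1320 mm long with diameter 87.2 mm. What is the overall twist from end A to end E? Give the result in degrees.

ω = 2π·278/60 = 29.11 rad/s, so T = P/ω = 20.5×10³ / 29.11 = 704.2 N·m.
J_AB = π(0.0882)⁴/32 = 5.94×10^-6 m⁴; J_BC = π(0.0564)⁴/32 = 9.93×10^-7 m⁴; J_CD = π(0.0567)⁴/32 = 1.01×10^-6 m⁴; J_DE = π(0.0872)⁴/32 = 5.68×10^-6 m⁴.
θ = (T/G)·Σ L_i/J_i = (704.2/17.3×10⁹)·(0.777/5.94×10^-6 + 1.08/9.93×10^-7 + 0.783/1.01×10^-6 + 1.32/5.68×10^-6) = 0.09045 rad.

5.18°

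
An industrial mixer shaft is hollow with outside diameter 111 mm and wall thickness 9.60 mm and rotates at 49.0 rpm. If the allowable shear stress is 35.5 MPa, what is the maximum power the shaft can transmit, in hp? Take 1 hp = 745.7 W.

34.9 hp

J = π(d_o⁴ − d_i⁴)/32 = π(0.111⁴ − 0.0918⁴)/32 = 7.931×10^-6 m⁴.
T_max = τ_allow·J/r = 3.55×10^7 × 7.931×10^-6 / 0.0555 = 5073 N·m.
ω = 2π·49.0/60 = 5.131 rad/s, so P_max = T_max·ω = 2.603×10^4 W.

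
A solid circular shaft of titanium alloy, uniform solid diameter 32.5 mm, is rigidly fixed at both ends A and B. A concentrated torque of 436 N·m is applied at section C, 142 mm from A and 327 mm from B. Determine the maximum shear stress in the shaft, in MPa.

With uniform GJ and both ends fixed, compatibility θ_AC = θ_CB gives T_A·a = T_B·b, together with T_A + T_B = T₀.
T_A = T₀·b/(a+b) = 436.0·327/469.0 = 304.0 N·m; T_B = 132.0 N·m.
τ in each portion: τ_AC = 4.51×10^7 Pa, τ_CB = 1.96×10^7 Pa; maximum is in AC.
τ_max = T_AC·r/J = 304.0·0.0163/1.10×10^-7 = 4.510×10^7 Pa.

45.1 MPa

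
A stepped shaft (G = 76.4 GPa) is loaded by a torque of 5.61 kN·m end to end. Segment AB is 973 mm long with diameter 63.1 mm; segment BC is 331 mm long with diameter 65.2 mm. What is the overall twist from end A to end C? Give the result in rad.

J_AB = π(0.0631)⁴/32 = 1.56×10^-6 m⁴; J_BC = π(0.0652)⁴/32 = 1.77×10^-6 m⁴.
θ = (T/G)·Σ L_i/J_i = (5610/76.4×10⁹)·(0.973/1.56×10^-6 + 0.331/1.77×10^-6) = 0.05961 rad.

0.0596 rad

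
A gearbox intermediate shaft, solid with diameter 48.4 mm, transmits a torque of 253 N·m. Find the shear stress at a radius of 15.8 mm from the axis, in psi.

1080 psi

J = πd⁴/32 = π(0.0484)⁴/32 = 5.387×10^-7 m⁴.
Shear stress varies linearly with radius: τ = T·r/J = 253.0 × 0.0158 / 5.387×10^-7 = 7.420×10^6 Pa.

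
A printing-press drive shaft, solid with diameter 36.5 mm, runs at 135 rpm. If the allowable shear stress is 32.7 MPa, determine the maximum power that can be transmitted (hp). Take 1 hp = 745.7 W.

5.92 hp

J = πd⁴/32 = π(0.0365)⁴/32 = 1.742×10^-7 m⁴.
T_max = τ_allow·J/r = 3.27×10^7 × 1.742×10^-7 / 0.0182 = 312.2 N·m.
ω = 2π·135/60 = 14.14 rad/s, so P_max = T_max·ω = 4414 W.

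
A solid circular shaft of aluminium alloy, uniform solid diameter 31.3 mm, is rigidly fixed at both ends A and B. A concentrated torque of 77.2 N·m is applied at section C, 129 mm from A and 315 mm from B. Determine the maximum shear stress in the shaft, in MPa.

9.10 MPa

With uniform GJ and both ends fixed, compatibility θ_AC = θ_CB gives T_A·a = T_B·b, together with T_A + T_B = T₀.
T_A = T₀·b/(a+b) = 77.20·315/444.0 = 54.77 N·m; T_B = 22.43 N·m.
τ in each portion: τ_AC = 9.10×10^6 Pa, τ_CB = 3.73×10^6 Pa; maximum is in AC.
τ_max = T_AC·r/J = 54.77·0.0157/9.42×10^-8 = 9.097×10^6 Pa.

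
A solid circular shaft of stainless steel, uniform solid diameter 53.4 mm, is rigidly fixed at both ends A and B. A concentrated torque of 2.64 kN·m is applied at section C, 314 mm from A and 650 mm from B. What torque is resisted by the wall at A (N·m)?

With uniform GJ and both ends fixed, compatibility θ_AC = θ_CB gives T_A·a = T_B·b, together with T_A + T_B = T₀.
T_A = T₀·b/(a+b) = 2640·650/964.0 = 1780 N·m; T_B = 859.9 N·m.

1780 N·m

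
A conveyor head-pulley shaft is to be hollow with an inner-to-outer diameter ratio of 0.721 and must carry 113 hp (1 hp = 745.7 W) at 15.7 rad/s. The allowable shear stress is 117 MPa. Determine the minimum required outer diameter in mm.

68.4 mm

ω = 15.7 rad/s, so T = P/ω = 113×745.7 / 15.70 = 5367 N·m.
For a hollow shaft with d_i/d_o = 0.721: τ_max = 16T/(π d_o³ (1−k⁴)), so d_o = [16T/(π τ_allow (1−k⁴))]^(1/3) = [16·5367/(π·1.17×10^8·0.7298)]^(1/3) = 0.06841 m.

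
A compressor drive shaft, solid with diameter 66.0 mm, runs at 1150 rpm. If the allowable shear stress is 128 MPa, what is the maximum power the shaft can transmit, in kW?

J = πd⁴/32 = π(0.0660)⁴/32 = 1.863×10^-6 m⁴.
T_max = τ_allow·J/r = 1.28×10^8 × 1.863×10^-6 / 0.0330 = 7226 N·m.
ω = 2π·1150/60 = 120.4 rad/s, so P_max = T_max·ω = 8.702×10^5 W.

870 kW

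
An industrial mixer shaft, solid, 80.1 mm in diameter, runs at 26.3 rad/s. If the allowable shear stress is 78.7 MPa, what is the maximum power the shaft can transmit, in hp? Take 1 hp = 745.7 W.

J = πd⁴/32 = π(0.0801)⁴/32 = 4.041×10^-6 m⁴.
T_max = τ_allow·J/r = 7.87×10^7 × 4.041×10^-6 / 0.0400 = 7941 N·m.
ω = 26.3 rad/s, so P_max = T_max·ω = 2.089×10^5 W.

280 hp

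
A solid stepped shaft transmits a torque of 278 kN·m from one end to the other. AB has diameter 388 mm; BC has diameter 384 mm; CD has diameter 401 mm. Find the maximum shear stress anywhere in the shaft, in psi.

Under the same torque, τ_max = 16T/(πd³) is largest where d is smallest — segment BC (d = 384 mm).
τ_max = 16·278000/(π·(0.384)³) = 2.500×10^7 Pa.

3630 psi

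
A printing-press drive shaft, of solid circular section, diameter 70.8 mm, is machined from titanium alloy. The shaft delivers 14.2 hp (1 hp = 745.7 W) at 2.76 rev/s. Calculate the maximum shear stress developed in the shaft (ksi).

1.27 ksi

ω = 2π·2.76 = 17.34 rad/s, so T = P/ω = 14.2×745.7 / 17.34 = 610.6 N·m.
J = πd⁴/32 = π(0.0708)⁴/32 = 2.467×10^-6 m⁴.
τ_max = T·r/J = 610.6 × 0.0354 / 2.467×10^-6 = 8.763×10^6 Pa.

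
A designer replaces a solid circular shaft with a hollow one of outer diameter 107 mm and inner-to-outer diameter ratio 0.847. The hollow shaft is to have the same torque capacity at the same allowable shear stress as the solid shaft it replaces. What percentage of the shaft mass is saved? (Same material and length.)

54.2 %

Equal τ_max and T ⇒ the solid shaft needs d_s³ = d_o³(1−k⁴), so d_s = 107·(1−0.847⁴)^(1/3) = 84.09 mm.
Area ratio A_h/A_s = d_o²(1−k²)/d_s² = (1−k²)/(1−k⁴)^(2/3) = 0.4576.
Mass saving = 1 − 0.4576 = 54.2 %.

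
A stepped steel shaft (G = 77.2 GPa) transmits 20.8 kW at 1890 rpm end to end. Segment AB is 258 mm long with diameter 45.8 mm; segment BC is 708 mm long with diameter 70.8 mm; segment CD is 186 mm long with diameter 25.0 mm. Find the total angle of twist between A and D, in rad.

0.00781 rad

ω = 2π·1890/60 = 197.9 rad/s, so T = P/ω = 20.8×10³ / 197.9 = 105.1 N·m.
J_AB = π(0.0458)⁴/32 = 4.32×10^-7 m⁴; J_BC = π(0.0708)⁴/32 = 2.47×10^-6 m⁴; J_CD = π(0.0250)⁴/32 = 3.83×10^-8 m⁴.
θ = (T/G)·Σ L_i/J_i = (105.1/77.2×10⁹)·(0.258/4.32×10^-7 + 0.708/2.47×10^-6 + 0.186/3.83×10^-8) = 7.806×10^-3 rad.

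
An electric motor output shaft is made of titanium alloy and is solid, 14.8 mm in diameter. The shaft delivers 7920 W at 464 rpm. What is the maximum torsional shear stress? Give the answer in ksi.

37.1 ksi

ω = 2π·464/60 = 48.59 rad/s, so T = P/ω = 7920 / 48.59 = 163.0 N·m.
J = πd⁴/32 = π(0.0148)⁴/32 = 4.710×10^-9 m⁴.
τ_max = T·r/J = 163.0 × 0.00740 / 4.710×10^-9 = 2.561×10^8 Pa.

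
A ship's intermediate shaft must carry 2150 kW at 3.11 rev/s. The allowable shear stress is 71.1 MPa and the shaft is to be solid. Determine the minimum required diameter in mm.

ω = 2π·3.11 = 19.54 rad/s, so T = P/ω = 2150×10³ / 19.54 = 110000 N·m.
For a solid shaft τ_max = 16T/(πd³), so d = (16T/(π τ_allow))^(1/3) = (16·110000/(π·7.11×10^7))^(1/3) = 0.1990 m.

199 mm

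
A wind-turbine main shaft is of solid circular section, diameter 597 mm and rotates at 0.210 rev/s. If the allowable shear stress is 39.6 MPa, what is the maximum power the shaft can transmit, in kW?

2180 kW

J = πd⁴/32 = π(0.597)⁴/32 = 0.01247 m⁴.
T_max = τ_allow·J/r = 3.96×10^7 × 0.01247 / 0.298 = 1.654e6 N·m.
ω = 2π·0.210 = 1.319 rad/s, so P_max = T_max·ω = 2.183×10^6 W.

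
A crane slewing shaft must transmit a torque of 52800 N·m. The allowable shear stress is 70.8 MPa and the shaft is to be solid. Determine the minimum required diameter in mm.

For a solid shaft τ_max = 16T/(πd³), so d = (16T/(π τ_allow))^(1/3) = (16·52800/(π·7.08×10^7))^(1/3) = 0.1560 m.

156 mm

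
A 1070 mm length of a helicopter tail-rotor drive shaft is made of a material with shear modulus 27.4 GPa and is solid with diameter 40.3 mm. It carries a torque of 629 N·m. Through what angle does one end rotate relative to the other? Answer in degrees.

J = πd⁴/32 = π(0.0403)⁴/32 = 2.590×10^-7 m⁴.
θ = T·L/(G·J) = 629.0 × 1.07 / (27.4×10⁹ × 2.590×10^-7) = 0.09486 rad.

5.43°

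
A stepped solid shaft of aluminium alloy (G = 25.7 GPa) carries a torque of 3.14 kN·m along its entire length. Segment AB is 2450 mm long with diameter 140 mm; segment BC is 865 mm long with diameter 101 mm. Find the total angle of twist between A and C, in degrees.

J_AB = π(0.140)⁴/32 = 3.77×10^-5 m⁴; J_BC = π(0.101)⁴/32 = 1.02×10^-5 m⁴.
θ = (T/G)·Σ L_i/J_i = (3140/25.7×10⁹)·(2.45/3.77×10^-5 + 0.865/1.02×10^-5) = 0.01828 rad.

1.05°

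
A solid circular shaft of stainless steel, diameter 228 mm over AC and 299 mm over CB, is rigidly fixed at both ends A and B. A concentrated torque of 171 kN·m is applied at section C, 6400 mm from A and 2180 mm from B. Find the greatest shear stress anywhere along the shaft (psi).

4240 psi

Compatibility: T_A·a/J_AC = T_B·b/J_CB with T_A + T_B = T₀.
J_AC = 2.65×10^-4 m⁴, J_CB = 7.85×10^-4 m⁴, so T_A = T₀·(J_AC/a)/((J_AC/a)+(J_CB/b)) = 17660 N·m, T_B = 153300 N·m.
τ in each portion: τ_AC = 7.59×10^6 Pa, τ_CB = 2.92×10^7 Pa; maximum is in CB.
τ_max = T_CB·r/J = 153300·0.149/7.85×10^-4 = 2.922×10^7 Pa.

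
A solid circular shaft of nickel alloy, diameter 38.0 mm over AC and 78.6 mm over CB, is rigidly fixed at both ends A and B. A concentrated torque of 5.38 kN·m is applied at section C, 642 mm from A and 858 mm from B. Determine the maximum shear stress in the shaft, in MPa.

Compatibility: T_A·a/J_AC = T_B·b/J_CB with T_A + T_B = T₀.
J_AC = 2.05×10^-7 m⁴, J_CB = 3.75×10^-6 m⁴, so T_A = T₀·(J_AC/a)/((J_AC/a)+(J_CB/b)) = 366.1 N·m, T_B = 5014 N·m.
τ in each portion: τ_AC = 3.40×10^7 Pa, τ_CB = 5.26×10^7 Pa; maximum is in CB.
τ_max = T_CB·r/J = 5014·0.0393/3.75×10^-6 = 5.259×10^7 Pa.

52.6 MPa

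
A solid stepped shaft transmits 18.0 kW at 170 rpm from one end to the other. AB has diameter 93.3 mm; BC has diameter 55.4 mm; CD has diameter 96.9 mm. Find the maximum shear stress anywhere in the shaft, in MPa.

30.3 MPa

ω = 2π·170/60 = 17.80 rad/s, so T = P/ω = 18.0×10³ / 17.80 = 1011 N·m.
Under the same torque, τ_max = 16T/(πd³) is largest where d is smallest — segment BC (d = 55.4 mm).
τ_max = 16·1011/(π·(0.0554)³) = 3.029×10^7 Pa.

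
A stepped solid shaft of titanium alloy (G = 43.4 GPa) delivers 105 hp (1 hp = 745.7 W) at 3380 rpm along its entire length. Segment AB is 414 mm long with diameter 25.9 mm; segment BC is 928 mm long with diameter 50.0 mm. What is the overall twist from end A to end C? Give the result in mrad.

55.5 mrad

ω = 2π·3380/60 = 354.0 rad/s, so T = P/ω = 105×745.7 / 354.0 = 221.2 N·m.
J_AB = π(0.0259)⁴/32 = 4.42×10^-8 m⁴; J_BC = π(0.0500)⁴/32 = 6.14×10^-7 m⁴.
θ = (T/G)·Σ L_i/J_i = (221.2/43.4×10⁹)·(0.414/4.42×10^-8 + 0.928/6.14×10^-7) = 0.05547 rad.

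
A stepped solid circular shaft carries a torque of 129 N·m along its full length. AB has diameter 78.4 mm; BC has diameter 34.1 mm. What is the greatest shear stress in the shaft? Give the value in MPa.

16.6 MPa

Under the same torque, τ_max = 16T/(πd³) is largest where d is smallest — segment BC (d = 34.1 mm).
τ_max = 16·129.0/(π·(0.0341)³) = 1.657×10^7 Pa.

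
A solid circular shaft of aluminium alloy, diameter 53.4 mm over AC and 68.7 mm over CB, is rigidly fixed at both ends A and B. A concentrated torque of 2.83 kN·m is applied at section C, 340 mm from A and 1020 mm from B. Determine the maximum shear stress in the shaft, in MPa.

Compatibility: T_A·a/J_AC = T_B·b/J_CB with T_A + T_B = T₀.
J_AC = 7.98×10^-7 m⁴, J_CB = 2.19×10^-6 m⁴, so T_A = T₀·(J_AC/a)/((J_AC/a)+(J_CB/b)) = 1479 N·m, T_B = 1351 N·m.
τ in each portion: τ_AC = 4.95×10^7 Pa, τ_CB = 2.12×10^7 Pa; maximum is in AC.
τ_max = T_AC·r/J = 1479·0.0267/7.98×10^-7 = 4.947×10^7 Pa.

49.5 MPa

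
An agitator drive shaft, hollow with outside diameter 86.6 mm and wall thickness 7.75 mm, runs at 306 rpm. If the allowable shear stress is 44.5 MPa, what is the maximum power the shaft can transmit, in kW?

J = π(d_o⁴ − d_i⁴)/32 = π(0.0866⁴ − 0.0711⁴)/32 = 3.013×10^-6 m⁴.
T_max = τ_allow·J/r = 4.45×10^7 × 3.013×10^-6 / 0.0433 = 3096 N·m.
ω = 2π·306/60 = 32.04 rad/s, so P_max = T_max·ω = 9.922×10^4 W.

99.2 kW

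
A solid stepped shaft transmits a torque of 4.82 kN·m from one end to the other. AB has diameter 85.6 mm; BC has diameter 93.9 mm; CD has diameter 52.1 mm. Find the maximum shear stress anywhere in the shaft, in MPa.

174 MPa

Under the same torque, τ_max = 16T/(πd³) is largest where d is smallest — segment CD (d = 52.1 mm).
τ_max = 16·4820/(π·(0.0521)³) = 1.736×10^8 Pa.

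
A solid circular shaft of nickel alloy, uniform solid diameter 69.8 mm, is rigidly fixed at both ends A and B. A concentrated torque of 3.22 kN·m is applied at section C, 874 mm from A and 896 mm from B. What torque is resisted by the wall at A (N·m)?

1630 N·m

With uniform GJ and both ends fixed, compatibility θ_AC = θ_CB gives T_A·a = T_B·b, together with T_A + T_B = T₀.
T_A = T₀·b/(a+b) = 3220·896/1770 = 1630 N·m; T_B = 1590 N·m.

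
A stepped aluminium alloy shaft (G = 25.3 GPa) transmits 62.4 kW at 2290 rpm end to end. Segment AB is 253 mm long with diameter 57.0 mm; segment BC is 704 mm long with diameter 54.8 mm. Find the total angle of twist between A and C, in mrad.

ω = 2π·2290/60 = 239.8 rad/s, so T = P/ω = 62.4×10³ / 239.8 = 260.2 N·m.
J_AB = π(0.0570)⁴/32 = 1.04×10^-6 m⁴; J_BC = π(0.0548)⁴/32 = 8.85×10^-7 m⁴.
θ = (T/G)·Σ L_i/J_i = (260.2/25.3×10⁹)·(0.253/1.04×10^-6 + 0.704/8.85×10^-7) = 0.01069 rad.

10.7 mrad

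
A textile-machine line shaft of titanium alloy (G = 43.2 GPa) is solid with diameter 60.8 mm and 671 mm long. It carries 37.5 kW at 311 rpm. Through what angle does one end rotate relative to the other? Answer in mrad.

ω = 2π·311/60 = 32.57 rad/s, so T = P/ω = 37.5×10³ / 32.57 = 1151 N·m.
J = πd⁴/32 = π(0.0608)⁴/32 = 1.342×10^-6 m⁴.
θ = T·L/(G·J) = 1151 × 0.671 / (43.2×10⁹ × 1.342×10^-6) = 0.01333 rad.

13.3 mrad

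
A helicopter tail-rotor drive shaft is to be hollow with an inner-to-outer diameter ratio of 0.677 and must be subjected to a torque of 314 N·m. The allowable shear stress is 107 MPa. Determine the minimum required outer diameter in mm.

26.6 mm

For a hollow shaft with d_i/d_o = 0.677: τ_max = 16T/(π d_o³ (1−k⁴)), so d_o = [16T/(π τ_allow (1−k⁴))]^(1/3) = [16·314.0/(π·1.07×10^8·0.7899)]^(1/3) = 0.02665 m.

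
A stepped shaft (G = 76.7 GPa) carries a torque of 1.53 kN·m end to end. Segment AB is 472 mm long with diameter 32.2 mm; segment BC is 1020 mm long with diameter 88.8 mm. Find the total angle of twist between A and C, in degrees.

5.30°

J_AB = π(0.0322)⁴/32 = 1.06×10^-7 m⁴; J_BC = π(0.0888)⁴/32 = 6.10×10^-6 m⁴.
θ = (T/G)·Σ L_i/J_i = (1530/76.7×10⁹)·(0.472/1.06×10^-7 + 1.02/6.10×10^-6) = 0.09254 rad.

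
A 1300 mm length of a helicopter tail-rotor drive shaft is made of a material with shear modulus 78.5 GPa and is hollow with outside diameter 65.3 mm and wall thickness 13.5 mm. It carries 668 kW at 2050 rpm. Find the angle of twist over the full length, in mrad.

32.7 mrad

ω = 2π·2050/60 = 214.7 rad/s, so T = P/ω = 668×10³ / 214.7 = 3112 N·m.
J = π(d_o⁴ − d_i⁴)/32 = π(0.0653⁴ − 0.0383⁴)/32 = 1.574×10^-6 m⁴.
θ = T·L/(G·J) = 3112 × 1.30 / (78.5×10⁹ × 1.574×10^-6) = 0.03274 rad.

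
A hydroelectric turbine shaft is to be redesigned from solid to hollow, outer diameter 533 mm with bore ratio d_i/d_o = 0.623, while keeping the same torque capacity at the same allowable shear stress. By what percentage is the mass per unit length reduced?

31.8 %

Equal τ_max and T ⇒ the solid shaft needs d_s³ = d_o³(1−k⁴), so d_s = 533·(1−0.623⁴)^(1/3) = 504.8 mm.
Area ratio A_h/A_s = d_o²(1−k²)/d_s² = (1−k²)/(1−k⁴)^(2/3) = 0.6822.
Mass saving = 1 − 0.6822 = 31.8 %.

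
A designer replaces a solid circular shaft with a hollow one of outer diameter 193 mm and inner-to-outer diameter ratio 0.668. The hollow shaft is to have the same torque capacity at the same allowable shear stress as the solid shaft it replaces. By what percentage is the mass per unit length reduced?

35.8 %

Equal τ_max and T ⇒ the solid shaft needs d_s³ = d_o³(1−k⁴), so d_s = 193·(1−0.668⁴)^(1/3) = 179.2 mm.
Area ratio A_h/A_s = d_o²(1−k²)/d_s² = (1−k²)/(1−k⁴)^(2/3) = 0.6421.
Mass saving = 1 − 0.6421 = 35.8 %.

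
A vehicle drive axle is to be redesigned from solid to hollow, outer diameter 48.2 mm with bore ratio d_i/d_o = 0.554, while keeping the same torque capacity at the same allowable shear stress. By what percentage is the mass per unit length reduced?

Equal τ_max and T ⇒ the solid shaft needs d_s³ = d_o³(1−k⁴), so d_s = 48.2·(1−0.554⁴)^(1/3) = 46.64 mm.
Area ratio A_h/A_s = d_o²(1−k²)/d_s² = (1−k²)/(1−k⁴)^(2/3) = 0.7403.
Mass saving = 1 − 0.7403 = 26.0 %.

26.0 %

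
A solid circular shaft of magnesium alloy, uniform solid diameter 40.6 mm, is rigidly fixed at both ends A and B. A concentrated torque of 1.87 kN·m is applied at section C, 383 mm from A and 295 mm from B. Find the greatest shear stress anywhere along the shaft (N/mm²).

80.4 N/mm²

With uniform GJ and both ends fixed, compatibility θ_AC = θ_CB gives T_A·a = T_B·b, together with T_A + T_B = T₀.
T_A = T₀·b/(a+b) = 1870·295/678.0 = 813.6 N·m; T_B = 1056 N·m.
τ in each portion: τ_AC = 6.19×10^7 Pa, τ_CB = 8.04×10^7 Pa; maximum is in CB.
τ_max = T_CB·r/J = 1056·0.0203/2.67×10^-7 = 8.039×10^7 Pa.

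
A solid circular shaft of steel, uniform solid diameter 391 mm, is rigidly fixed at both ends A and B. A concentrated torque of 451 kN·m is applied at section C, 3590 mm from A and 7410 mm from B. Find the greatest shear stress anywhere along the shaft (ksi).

3.75 ksi

With uniform GJ and both ends fixed, compatibility θ_AC = θ_CB gives T_A·a = T_B·b, together with T_A + T_B = T₀.
T_A = T₀·b/(a+b) = 451000·7410/11000 = 303800 N·m; T_B = 147200 N·m.
τ in each portion: τ_AC = 2.59×10^7 Pa, τ_CB = 1.25×10^7 Pa; maximum is in AC.
τ_max = T_AC·r/J = 303800·0.196/2.29×10^-3 = 2.588×10^7 Pa.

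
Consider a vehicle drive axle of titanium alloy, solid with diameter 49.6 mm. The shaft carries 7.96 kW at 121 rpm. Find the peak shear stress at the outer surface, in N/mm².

26.2 N/mm²

ω = 2π·121/60 = 12.67 rad/s, so T = P/ω = 7.96×10³ / 12.67 = 628.2 N·m.
J = πd⁴/32 = π(0.0496)⁴/32 = 5.942×10^-7 m⁴.
τ_max = T·r/J = 628.2 × 0.0248 / 5.942×10^-7 = 2.622×10^7 Pa.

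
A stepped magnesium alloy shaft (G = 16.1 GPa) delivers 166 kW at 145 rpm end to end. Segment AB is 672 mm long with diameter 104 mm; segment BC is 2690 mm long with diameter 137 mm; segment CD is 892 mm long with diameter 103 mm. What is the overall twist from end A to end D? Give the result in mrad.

ω = 2π·145/60 = 15.18 rad/s, so T = P/ω = 166×10³ / 15.18 = 10930 N·m.
J_AB = π(0.104)⁴/32 = 1.15×10^-5 m⁴; J_BC = π(0.137)⁴/32 = 3.46×10^-5 m⁴; J_CD = π(0.103)⁴/32 = 1.10×10^-5 m⁴.
θ = (T/G)·Σ L_i/J_i = (10930/16.1×10⁹)·(0.672/1.15×10^-5 + 2.69/3.46×10^-5 + 0.892/1.10×10^-5) = 0.1474 rad.

147 mrad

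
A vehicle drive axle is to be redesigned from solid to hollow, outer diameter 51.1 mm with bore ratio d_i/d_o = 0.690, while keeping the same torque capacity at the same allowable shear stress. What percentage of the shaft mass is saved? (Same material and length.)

37.8 %

Equal τ_max and T ⇒ the solid shaft needs d_s³ = d_o³(1−k⁴), so d_s = 51.1·(1−0.690⁴)^(1/3) = 46.90 mm.
Area ratio A_h/A_s = d_o²(1−k²)/d_s² = (1−k²)/(1−k⁴)^(2/3) = 0.6218.
Mass saving = 1 − 0.6218 = 37.8 %.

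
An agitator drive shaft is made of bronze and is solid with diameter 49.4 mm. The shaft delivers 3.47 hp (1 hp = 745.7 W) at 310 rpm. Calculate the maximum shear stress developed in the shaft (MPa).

3.37 MPa

ω = 2π·310/60 = 32.46 rad/s, so T = P/ω = 3.47×745.7 / 32.46 = 79.71 N·m.
J = πd⁴/32 = π(0.0494)⁴/32 = 5.847×10^-7 m⁴.
τ_max = T·r/J = 79.71 × 0.0247 / 5.847×10^-7 = 3.367×10^6 Pa.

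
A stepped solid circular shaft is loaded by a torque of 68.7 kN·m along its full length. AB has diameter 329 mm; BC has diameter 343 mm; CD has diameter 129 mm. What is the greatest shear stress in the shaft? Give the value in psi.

Under the same torque, τ_max = 16T/(πd³) is largest where d is smallest — segment CD (d = 129 mm).
τ_max = 16·68700/(π·(0.129)³) = 1.630×10^8 Pa.

23600 psi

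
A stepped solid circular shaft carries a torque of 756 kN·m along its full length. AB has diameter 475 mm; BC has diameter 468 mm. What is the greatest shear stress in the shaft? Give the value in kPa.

37600 kPa

Under the same torque, τ_max = 16T/(πd³) is largest where d is smallest — segment BC (d = 468 mm).
τ_max = 16·756000/(π·(0.468)³) = 3.756×10^7 Pa.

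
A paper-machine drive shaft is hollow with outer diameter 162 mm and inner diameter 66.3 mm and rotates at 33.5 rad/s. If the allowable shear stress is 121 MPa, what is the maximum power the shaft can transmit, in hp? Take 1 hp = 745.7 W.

4410 hp

J = π(d_o⁴ − d_i⁴)/32 = π(0.162⁴ − 0.0663⁴)/32 = 6.572×10^-5 m⁴.
T_max = τ_allow·J/r = 1.21×10^8 × 6.572×10^-5 / 0.0810 = 98180 N·m.
ω = 33.5 rad/s, so P_max = T_max·ω = 3.289×10^6 W.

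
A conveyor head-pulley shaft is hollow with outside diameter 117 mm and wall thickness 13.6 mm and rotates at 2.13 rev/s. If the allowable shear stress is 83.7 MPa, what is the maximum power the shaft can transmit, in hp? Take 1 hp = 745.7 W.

308 hp

J = π(d_o⁴ − d_i⁴)/32 = π(0.117⁴ − 0.0898⁴)/32 = 1.201×10^-5 m⁴.
T_max = τ_allow·J/r = 8.37×10^7 × 1.201×10^-5 / 0.0585 = 17190 N·m.
ω = 2π·2.13 = 13.38 rad/s, so P_max = T_max·ω = 2.300×10^5 W.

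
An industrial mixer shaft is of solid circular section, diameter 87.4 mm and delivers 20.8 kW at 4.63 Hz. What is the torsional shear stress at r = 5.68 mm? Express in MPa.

ω = 2π·4.63 = 29.09 rad/s, so T = P/ω = 20.8×10³ / 29.09 = 715.0 N·m.
J = πd⁴/32 = π(0.0874)⁴/32 = 5.729×10^-6 m⁴.
Shear stress varies linearly with radius: τ = T·r/J = 715.0 × 0.00568 / 5.729×10^-6 = 7.089×10^5 Pa.

0.709 MPa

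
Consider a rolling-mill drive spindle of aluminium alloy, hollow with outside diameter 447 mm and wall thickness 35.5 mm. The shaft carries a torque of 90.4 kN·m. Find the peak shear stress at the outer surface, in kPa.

10300 kPa

J = π(d_o⁴ − d_i⁴)/32 = π(0.447⁴ − 0.376⁴)/32 = 1.957×10^-3 m⁴.
τ_max = T·r/J = 90400 × 0.224 / 1.957×10^-3 = 1.032×10^7 Pa.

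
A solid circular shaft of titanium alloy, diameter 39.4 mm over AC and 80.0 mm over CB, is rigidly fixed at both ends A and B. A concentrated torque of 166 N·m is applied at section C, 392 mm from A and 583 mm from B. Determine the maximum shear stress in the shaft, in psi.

Compatibility: T_A·a/J_AC = T_B·b/J_CB with T_A + T_B = T₀.
J_AC = 2.37×10^-7 m⁴, J_CB = 4.02×10^-6 m⁴, so T_A = T₀·(J_AC/a)/((J_AC/a)+(J_CB/b)) = 13.36 N·m, T_B = 152.6 N·m.
τ in each portion: τ_AC = 1.11×10^6 Pa, τ_CB = 1.52×10^6 Pa; maximum is in CB.
τ_max = T_CB·r/J = 152.6·0.0400/4.02×10^-6 = 1.518×10^6 Pa.

220 psi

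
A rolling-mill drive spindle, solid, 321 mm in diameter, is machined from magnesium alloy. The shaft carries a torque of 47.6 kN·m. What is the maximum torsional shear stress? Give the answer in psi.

J = πd⁴/32 = π(0.321)⁴/32 = 1.042×10^-3 m⁴.
τ_max = T·r/J = 47600 × 0.161 / 1.042×10^-3 = 7.329×10^6 Pa.

1060 psi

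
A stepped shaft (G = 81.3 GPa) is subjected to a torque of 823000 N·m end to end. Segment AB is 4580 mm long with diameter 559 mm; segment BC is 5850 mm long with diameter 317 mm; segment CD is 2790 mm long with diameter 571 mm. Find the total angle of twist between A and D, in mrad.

J_AB = π(0.559)⁴/32 = 9.59×10^-3 m⁴; J_BC = π(0.317)⁴/32 = 9.91×10^-4 m⁴; J_CD = π(0.571)⁴/32 = 0.0104 m⁴.
θ = (T/G)·Σ L_i/J_i = (823000/81.3×10⁹)·(4.58/9.59×10^-3 + 5.85/9.91×10^-4 + 2.79/0.0104) = 0.06728 rad.

67.3 mrad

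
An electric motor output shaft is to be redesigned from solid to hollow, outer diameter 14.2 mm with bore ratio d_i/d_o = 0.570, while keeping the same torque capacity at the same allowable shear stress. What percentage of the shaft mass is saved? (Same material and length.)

27.3 %

Equal τ_max and T ⇒ the solid shaft needs d_s³ = d_o³(1−k⁴), so d_s = 14.2·(1−0.570⁴)^(1/3) = 13.68 mm.
Area ratio A_h/A_s = d_o²(1−k²)/d_s² = (1−k²)/(1−k⁴)^(2/3) = 0.7272.
Mass saving = 1 − 0.7272 = 27.3 %.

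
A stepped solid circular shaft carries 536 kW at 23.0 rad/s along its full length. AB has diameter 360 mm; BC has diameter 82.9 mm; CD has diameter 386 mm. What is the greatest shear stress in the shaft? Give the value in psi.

ω = 23.0 rad/s, so T = P/ω = 536×10³ / 23.00 = 23300 N·m.
Under the same torque, τ_max = 16T/(πd³) is largest where d is smallest — segment BC (d = 82.9 mm).
τ_max = 16·23300/(π·(0.0829)³) = 2.083×10^8 Pa.

30200 psi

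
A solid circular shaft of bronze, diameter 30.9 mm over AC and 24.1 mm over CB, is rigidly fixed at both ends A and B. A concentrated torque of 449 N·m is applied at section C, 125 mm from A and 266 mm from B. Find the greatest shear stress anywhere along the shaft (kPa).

66000 kPa

Compatibility: T_A·a/J_AC = T_B·b/J_CB with T_A + T_B = T₀.
J_AC = 8.95×10^-8 m⁴, J_CB = 3.31×10^-8 m⁴, so T_A = T₀·(J_AC/a)/((J_AC/a)+(J_CB/b)) = 382.5 N·m, T_B = 66.51 N·m.
τ in each portion: τ_AC = 6.60×10^7 Pa, τ_CB = 2.42×10^7 Pa; maximum is in AC.
τ_max = T_AC·r/J = 382.5·0.0154/8.95×10^-8 = 6.603×10^7 Pa.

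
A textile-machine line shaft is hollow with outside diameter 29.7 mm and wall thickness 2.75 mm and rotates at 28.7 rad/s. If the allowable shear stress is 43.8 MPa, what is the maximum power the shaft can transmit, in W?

J = π(d_o⁴ − d_i⁴)/32 = π(0.0297⁴ − 0.0242⁴)/32 = 4.272×10^-8 m⁴.
T_max = τ_allow·J/r = 4.38×10^7 × 4.272×10^-8 / 0.0149 = 126.0 N·m.
ω = 28.7 rad/s, so P_max = T_max·ω = 3616 W.

3620 W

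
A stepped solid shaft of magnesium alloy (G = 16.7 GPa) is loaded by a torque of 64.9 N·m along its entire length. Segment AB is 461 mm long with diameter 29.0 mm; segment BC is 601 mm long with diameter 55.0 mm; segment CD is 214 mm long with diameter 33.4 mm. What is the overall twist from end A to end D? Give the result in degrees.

J_AB = π(0.0290)⁴/32 = 6.94×10^-8 m⁴; J_BC = π(0.0550)⁴/32 = 8.98×10^-7 m⁴; J_CD = π(0.0334)⁴/32 = 1.22×10^-7 m⁴.
θ = (T/G)·Σ L_i/J_i = (64.90/16.7×10⁹)·(0.461/6.94×10^-8 + 0.601/8.98×10^-7 + 0.214/1.22×10^-7) = 0.03521 rad.

2.02°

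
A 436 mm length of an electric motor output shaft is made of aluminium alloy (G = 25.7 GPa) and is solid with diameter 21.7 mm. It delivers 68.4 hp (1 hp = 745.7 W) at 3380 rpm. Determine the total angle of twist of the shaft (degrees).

6.43°

ω = 2π·3380/60 = 354.0 rad/s, so T = P/ω = 68.4×745.7 / 354.0 = 144.1 N·m.
J = πd⁴/32 = π(0.0217)⁴/32 = 2.177×10^-8 m⁴.
θ = T·L/(G·J) = 144.1 × 0.436 / (25.7×10⁹ × 2.177×10^-8) = 0.1123 rad.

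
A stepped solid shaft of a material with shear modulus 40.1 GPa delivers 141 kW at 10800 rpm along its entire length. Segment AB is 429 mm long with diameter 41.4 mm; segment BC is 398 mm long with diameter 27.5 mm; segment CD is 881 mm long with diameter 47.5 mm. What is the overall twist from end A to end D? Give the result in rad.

ω = 2π·10800/60 = 1131 rad/s, so T = P/ω = 141×10³ / 1131 = 124.7 N·m.
J_AB = π(0.0414)⁴/32 = 2.88×10^-7 m⁴; J_BC = π(0.0275)⁴/32 = 5.61×10^-8 m⁴; J_CD = π(0.0475)⁴/32 = 5.00×10^-7 m⁴.
θ = (T/G)·Σ L_i/J_i = (124.7/40.1×10⁹)·(0.429/2.88×10^-7 + 0.398/5.61×10^-8 + 0.881/5.00×10^-7) = 0.03214 rad.

0.0321 rad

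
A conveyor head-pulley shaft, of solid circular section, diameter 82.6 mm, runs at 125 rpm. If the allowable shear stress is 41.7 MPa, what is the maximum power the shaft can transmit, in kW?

60.4 kW

J = πd⁴/32 = π(0.0826)⁴/32 = 4.570×10^-6 m⁴.
T_max = τ_allow·J/r = 4.17×10^7 × 4.570×10^-6 / 0.0413 = 4614 N·m.
ω = 2π·125/60 = 13.09 rad/s, so P_max = T_max·ω = 6.040×10^4 W.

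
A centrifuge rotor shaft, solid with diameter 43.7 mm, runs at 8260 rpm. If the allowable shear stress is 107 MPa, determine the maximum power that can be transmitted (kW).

1520 kW

J = πd⁴/32 = π(0.0437)⁴/32 = 3.580×10^-7 m⁴.
T_max = τ_allow·J/r = 1.07×10^8 × 3.580×10^-7 / 0.0219 = 1753 N·m.
ω = 2π·8260/60 = 865.0 rad/s, so P_max = T_max·ω = 1.517×10^6 W.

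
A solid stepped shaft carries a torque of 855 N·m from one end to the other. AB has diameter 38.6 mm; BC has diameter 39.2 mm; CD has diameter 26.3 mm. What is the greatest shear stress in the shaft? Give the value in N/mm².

239 N/mm²

Under the same torque, τ_max = 16T/(πd³) is largest where d is smallest — segment CD (d = 26.3 mm).
τ_max = 16·855.0/(π·(0.0263)³) = 2.394×10^8 Pa.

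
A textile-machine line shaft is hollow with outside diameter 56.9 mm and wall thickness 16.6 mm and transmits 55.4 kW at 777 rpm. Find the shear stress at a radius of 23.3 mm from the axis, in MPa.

ω = 2π·777/60 = 81.37 rad/s, so T = P/ω = 55.4×10³ / 81.37 = 680.9 N·m.
J = π(d_o⁴ − d_i⁴)/32 = π(0.0569⁴ − 0.0237⁴)/32 = 9.981×10^-7 m⁴.
Shear stress varies linearly with radius: τ = T·r/J = 680.9 × 0.0233 / 9.981×10^-7 = 1.589×10^7 Pa.

15.9 MPa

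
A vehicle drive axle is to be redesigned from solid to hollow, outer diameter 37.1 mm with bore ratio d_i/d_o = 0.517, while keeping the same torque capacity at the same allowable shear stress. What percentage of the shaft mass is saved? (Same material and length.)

Equal τ_max and T ⇒ the solid shaft needs d_s³ = d_o³(1−k⁴), so d_s = 37.1·(1−0.517⁴)^(1/3) = 36.19 mm.
Area ratio A_h/A_s = d_o²(1−k²)/d_s² = (1−k²)/(1−k⁴)^(2/3) = 0.7698.
Mass saving = 1 − 0.7698 = 23.0 %.

23.0 %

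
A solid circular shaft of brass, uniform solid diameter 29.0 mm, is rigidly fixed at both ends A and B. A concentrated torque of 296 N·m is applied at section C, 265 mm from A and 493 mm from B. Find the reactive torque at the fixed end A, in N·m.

193 N·m

With uniform GJ and both ends fixed, compatibility θ_AC = θ_CB gives T_A·a = T_B·b, together with T_A + T_B = T₀.
T_A = T₀·b/(a+b) = 296.0·493/758.0 = 192.5 N·m; T_B = 103.5 N·m.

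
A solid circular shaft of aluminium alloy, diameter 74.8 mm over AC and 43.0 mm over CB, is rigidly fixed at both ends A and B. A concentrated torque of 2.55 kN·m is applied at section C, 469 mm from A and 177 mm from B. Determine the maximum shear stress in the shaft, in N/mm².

36.7 N/mm²

Compatibility: T_A·a/J_AC = T_B·b/J_CB with T_A + T_B = T₀.
J_AC = 3.07×10^-6 m⁴, J_CB = 3.36×10^-7 m⁴, so T_A = T₀·(J_AC/a)/((J_AC/a)+(J_CB/b)) = 1978 N·m, T_B = 572.3 N·m.
τ in each portion: τ_AC = 2.41×10^7 Pa, τ_CB = 3.67×10^7 Pa; maximum is in CB.
τ_max = T_CB·r/J = 572.3·0.0215/3.36×10^-7 = 3.666×10^7 Pa.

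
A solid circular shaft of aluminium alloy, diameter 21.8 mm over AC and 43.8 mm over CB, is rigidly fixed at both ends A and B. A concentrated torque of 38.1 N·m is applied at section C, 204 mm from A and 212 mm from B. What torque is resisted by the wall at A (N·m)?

2.28 N·m

Compatibility: T_A·a/J_AC = T_B·b/J_CB with T_A + T_B = T₀.
J_AC = 2.22×10^-8 m⁴, J_CB = 3.61×10^-7 m⁴, so T_A = T₀·(J_AC/a)/((J_AC/a)+(J_CB/b)) = 2.284 N·m, T_B = 35.82 N·m.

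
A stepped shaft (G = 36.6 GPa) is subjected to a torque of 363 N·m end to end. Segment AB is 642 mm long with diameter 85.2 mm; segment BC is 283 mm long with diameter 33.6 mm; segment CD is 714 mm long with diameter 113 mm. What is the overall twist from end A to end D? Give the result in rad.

0.0241 rad

J_AB = π(0.0852)⁴/32 = 5.17×10^-6 m⁴; J_BC = π(0.0336)⁴/32 = 1.25×10^-7 m⁴; J_CD = π(0.113)⁴/32 = 1.60×10^-5 m⁴.
θ = (T/G)·Σ L_i/J_i = (363.0/36.6×10⁹)·(0.642/5.17×10^-6 + 0.283/1.25×10^-7 + 0.714/1.60×10^-5) = 0.02410 rad.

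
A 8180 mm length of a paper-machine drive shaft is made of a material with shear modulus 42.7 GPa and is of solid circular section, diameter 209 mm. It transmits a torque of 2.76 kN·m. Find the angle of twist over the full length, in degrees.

J = πd⁴/32 = π(0.209)⁴/32 = 1.873×10^-4 m⁴.
θ = T·L/(G·J) = 2760 × 8.18 / (42.7×10⁹ × 1.873×10^-4) = 2.823×10^-3 rad.

0.162°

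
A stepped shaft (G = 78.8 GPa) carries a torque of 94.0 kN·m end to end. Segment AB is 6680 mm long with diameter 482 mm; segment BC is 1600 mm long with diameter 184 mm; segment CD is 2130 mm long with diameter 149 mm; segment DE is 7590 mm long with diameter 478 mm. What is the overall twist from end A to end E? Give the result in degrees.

J_AB = π(0.482)⁴/32 = 5.30×10^-3 m⁴; J_BC = π(0.184)⁴/32 = 1.13×10^-4 m⁴; J_CD = π(0.149)⁴/32 = 4.84×10^-5 m⁴; J_DE = π(0.478)⁴/32 = 5.13×10^-3 m⁴.
θ = (T/G)·Σ L_i/J_i = (94000/78.8×10⁹)·(6.68/5.30×10^-3 + 1.60/1.13×10^-4 + 2.13/4.84×10^-5 + 7.59/5.13×10^-3) = 0.07274 rad.

4.17°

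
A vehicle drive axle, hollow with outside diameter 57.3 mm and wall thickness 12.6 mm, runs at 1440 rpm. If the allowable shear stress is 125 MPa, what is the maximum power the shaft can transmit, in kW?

628 kW

J = π(d_o⁴ − d_i⁴)/32 = π(0.0573⁴ − 0.0321⁴)/32 = 9.541×10^-7 m⁴.
T_max = τ_allow·J/r = 1.25×10^8 × 9.541×10^-7 / 0.0286 = 4163 N·m.
ω = 2π·1440/60 = 150.8 rad/s, so P_max = T_max·ω = 6.277×10^5 W.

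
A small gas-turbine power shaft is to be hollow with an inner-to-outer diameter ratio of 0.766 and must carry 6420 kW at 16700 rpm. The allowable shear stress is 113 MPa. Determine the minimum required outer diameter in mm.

63.2 mm

ω = 2π·16700/60 = 1749 rad/s, so T = P/ω = 6420×10³ / 1749 = 3671 N·m.
For a hollow shaft with d_i/d_o = 0.766: τ_max = 16T/(π d_o³ (1−k⁴)), so d_o = [16T/(π τ_allow (1−k⁴))]^(1/3) = [16·3671/(π·1.13×10^8·0.6557)]^(1/3) = 0.06319 m.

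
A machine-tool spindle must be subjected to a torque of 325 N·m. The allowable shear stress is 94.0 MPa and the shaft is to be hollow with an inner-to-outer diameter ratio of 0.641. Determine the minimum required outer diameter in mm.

27.7 mm

For a hollow shaft with d_i/d_o = 0.641: τ_max = 16T/(π d_o³ (1−k⁴)), so d_o = [16T/(π τ_allow (1−k⁴))]^(1/3) = [16·325.0/(π·9.40×10^7·0.8312)]^(1/3) = 0.02767 m.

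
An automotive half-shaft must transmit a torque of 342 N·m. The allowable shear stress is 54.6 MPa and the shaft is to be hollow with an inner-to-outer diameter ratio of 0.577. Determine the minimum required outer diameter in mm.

33.0 mm

For a hollow shaft with d_i/d_o = 0.577: τ_max = 16T/(π d_o³ (1−k⁴)), so d_o = [16T/(π τ_allow (1−k⁴))]^(1/3) = [16·342.0/(π·5.46×10^7·0.8892)]^(1/3) = 0.03298 m.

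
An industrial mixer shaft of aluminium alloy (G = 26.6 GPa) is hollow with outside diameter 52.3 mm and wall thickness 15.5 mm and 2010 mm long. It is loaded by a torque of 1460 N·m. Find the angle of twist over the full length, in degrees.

8.85°

J = π(d_o⁴ − d_i⁴)/32 = π(0.0523⁴ − 0.0213⁴)/32 = 7.143×10^-7 m⁴.
θ = T·L/(G·J) = 1460 × 2.01 / (26.6×10⁹ × 7.143×10^-7) = 0.1544 rad.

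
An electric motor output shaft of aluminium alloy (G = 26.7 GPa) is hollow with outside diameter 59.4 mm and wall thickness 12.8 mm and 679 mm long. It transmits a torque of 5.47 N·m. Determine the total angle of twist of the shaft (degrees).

0.00728°

J = π(d_o⁴ − d_i⁴)/32 = π(0.0594⁴ − 0.0338⁴)/32 = 1.094×10^-6 m⁴.
θ = T·L/(G·J) = 5.470 × 0.679 / (26.7×10⁹ × 1.094×10^-6) = 1.271×10^-4 rad.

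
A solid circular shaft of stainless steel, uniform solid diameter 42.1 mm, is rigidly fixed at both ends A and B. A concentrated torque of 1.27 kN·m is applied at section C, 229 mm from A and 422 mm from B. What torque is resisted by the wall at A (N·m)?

823 N·m

With uniform GJ and both ends fixed, compatibility θ_AC = θ_CB gives T_A·a = T_B·b, together with T_A + T_B = T₀.
T_A = T₀·b/(a+b) = 1270·422/651.0 = 823.3 N·m; T_B = 446.7 N·m.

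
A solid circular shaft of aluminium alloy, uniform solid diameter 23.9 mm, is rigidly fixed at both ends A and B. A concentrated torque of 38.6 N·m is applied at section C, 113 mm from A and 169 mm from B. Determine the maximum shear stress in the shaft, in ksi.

With uniform GJ and both ends fixed, compatibility θ_AC = θ_CB gives T_A·a = T_B·b, together with T_A + T_B = T₀.
T_A = T₀·b/(a+b) = 38.60·169/282.0 = 23.13 N·m; T_B = 15.47 N·m.
τ in each portion: τ_AC = 8.63×10^6 Pa, τ_CB = 5.77×10^6 Pa; maximum is in AC.
τ_max = T_AC·r/J = 23.13·0.0119/3.20×10^-8 = 8.630×10^6 Pa.

1.25 ksi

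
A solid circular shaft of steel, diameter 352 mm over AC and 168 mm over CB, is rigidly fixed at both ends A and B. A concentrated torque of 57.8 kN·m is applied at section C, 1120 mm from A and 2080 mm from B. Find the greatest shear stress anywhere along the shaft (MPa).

Compatibility: T_A·a/J_AC = T_B·b/J_CB with T_A + T_B = T₀.
J_AC = 1.51×10^-3 m⁴, J_CB = 7.82×10^-5 m⁴, so T_A = T₀·(J_AC/a)/((J_AC/a)+(J_CB/b)) = 56230 N·m, T_B = 1571 N·m.
τ in each portion: τ_AC = 6.57×10^6 Pa, τ_CB = 1.69×10^6 Pa; maximum is in AC.
τ_max = T_AC·r/J = 56230·0.176/1.51×10^-3 = 6.566×10^6 Pa.

6.57 MPa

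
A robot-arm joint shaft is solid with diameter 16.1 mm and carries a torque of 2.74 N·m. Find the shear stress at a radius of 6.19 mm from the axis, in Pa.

2.57e6 Pa

J = πd⁴/32 = π(0.0161)⁴/32 = 6.596×10^-9 m⁴.
Shear stress varies linearly with radius: τ = T·r/J = 2.740 × 0.00619 / 6.596×10^-9 = 2.571×10^6 Pa.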